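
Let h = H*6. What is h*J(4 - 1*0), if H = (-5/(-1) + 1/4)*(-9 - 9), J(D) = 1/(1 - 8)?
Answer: 81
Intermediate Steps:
J(D) = -⅐ (J(D) = 1/(-7) = -⅐)
H = -189/2 (H = (-5*(-1) + 1*(¼))*(-18) = (5 + ¼)*(-18) = (21/4)*(-18) = -189/2 ≈ -94.500)
h = -567 (h = -189/2*6 = -567)
h*J(4 - 1*0) = -567*(-⅐) = 81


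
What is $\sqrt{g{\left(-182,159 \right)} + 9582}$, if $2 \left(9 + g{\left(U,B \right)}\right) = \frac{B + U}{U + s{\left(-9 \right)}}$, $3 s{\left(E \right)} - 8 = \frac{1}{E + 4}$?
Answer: $\frac{\sqrt{58242522}}{78} \approx 97.842$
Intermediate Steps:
$s{\left(E \right)} = \frac{8}{3} + \frac{1}{3 \left(4 + E\right)}$ ($s{\left(E \right)} = \frac{8}{3} + \frac{1}{3 \left(E + 4\right)} = \frac{8}{3} + \frac{1}{3 \left(4 + E\right)}$)
$g{\left(U,B \right)} = -9 + \frac{B + U}{2 \left(\frac{13}{5} + U\right)}$ ($g{\left(U,B \right)} = -9 + \frac{\left(B + U\right) \frac{1}{U + \frac{33 + 8 \left(-9\right)}{3 \left(4 - 9\right)}}}{2} = -9 + \frac{\left(B + U\right) \frac{1}{U + \frac{33 - 72}{3 \left(-5\right)}}}{2} = -9 + \frac{\left(B + U\right) \frac{1}{U + \frac{1}{3} \left(- \frac{1}{5}\right) \left(-39\right)}}{2} = -9 + \frac{\left(B + U\right) \frac{1}{U + \frac{13}{5}}}{2} = -9 + \frac{\left(B + U\right) \frac{1}{\frac{13}{5} + U}}{2} = -9 + \frac{\frac{1}{\frac{13}{5} + U} \left(B + U\right)}{2} = -9 + \frac{B + U}{2 \left(\frac{13}{5} + U\right)}$)
$\sqrt{g{\left(-182,159 \right)} + 9582} = \sqrt{\frac{-234 - -15470 + 5 \cdot 159}{2 \left(13 + 5 \left(-182\right)\right)} + 9582} = \sqrt{\frac{-234 + 15470 + 795}{2 \left(13 - 910\right)} + 9582} = \sqrt{\frac{1}{2} \frac{1}{-897} \cdot 16031 + 9582} = \sqrt{\frac{1}{2} \left(- \frac{1}{897}\right) 16031 + 9582} = \sqrt{- \frac{697}{78} + 9582} = \sqrt{\frac{746699}{78}} = \frac{\sqrt{58242522}}{78}$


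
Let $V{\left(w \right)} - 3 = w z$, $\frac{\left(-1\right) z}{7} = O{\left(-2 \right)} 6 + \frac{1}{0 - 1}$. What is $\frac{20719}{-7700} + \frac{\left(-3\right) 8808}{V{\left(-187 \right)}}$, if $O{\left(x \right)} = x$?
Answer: $- \frac{74524133}{65503900} \approx -1.1377$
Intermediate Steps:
$z = 91$ ($z = - 7 \left(\left(-2\right) 6 + \frac{1}{0 - 1}\right) = - 7 \left(-12 + \frac{1}{-1}\right) = - 7 \left(-12 - 1\right) = \left(-7\right) \left(-13\right) = 91$)
$V{\left(w \right)} = 3 + 91 w$ ($V{\left(w \right)} = 3 + w 91 = 3 + 91 w$)
$\frac{20719}{-7700} + \frac{\left(-3\right) 8808}{V{\left(-187 \right)}} = \frac{20719}{-7700} + \frac{\left(-3\right) 8808}{3 + 91 \left(-187\right)} = 20719 \left(- \frac{1}{7700}\right) - \frac{26424}{3 - 17017} = - \frac{20719}{7700} - \frac{26424}{-17014} = - \frac{20719}{7700} - - \frac{13212}{8507} = - \frac{20719}{7700} + \frac{13212}{8507} = - \frac{74524133}{65503900}$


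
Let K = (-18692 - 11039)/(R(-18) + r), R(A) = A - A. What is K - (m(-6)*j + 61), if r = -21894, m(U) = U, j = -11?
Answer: -2750807/21894 ≈ -125.64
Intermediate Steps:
R(A) = 0
K = 29731/21894 (K = (-18692 - 11039)/(0 - 21894) = -29731/(-21894) = -29731*(-1/21894) = 29731/21894 ≈ 1.3580)
K - (m(-6)*j + 61) = 29731/21894 - (-6*(-11) + 61) = 29731/21894 - (66 + 61) = 29731/21894 - 1*127 = 29731/21894 - 127 = -2750807/21894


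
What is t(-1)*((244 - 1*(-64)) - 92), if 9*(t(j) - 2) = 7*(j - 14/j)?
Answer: 2616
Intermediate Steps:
t(j) = 2 - 98/(9*j) + 7*j/9 (t(j) = 2 + (7*(j - 14/j))/9 = 2 + (-98/j + 7*j)/9 = 2 + (-98/(9*j) + 7*j/9) = 2 - 98/(9*j) + 7*j/9)
t(-1)*((244 - 1*(-64)) - 92) = ((⅑)*(-98 - (18 + 7*(-1)))/(-1))*((244 - 1*(-64)) - 92) = ((⅑)*(-1)*(-98 - (18 - 7)))*((244 + 64) - 92) = ((⅑)*(-1)*(-98 - 1*11))*(308 - 92) = ((⅑)*(-1)*(-98 - 11))*216 = ((⅑)*(-1)*(-109))*216 = (109/9)*216 = 2616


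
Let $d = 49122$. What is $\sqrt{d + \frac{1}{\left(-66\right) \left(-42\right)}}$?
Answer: $\frac{\sqrt{10484796245}}{462} \approx 221.63$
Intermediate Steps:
$\sqrt{d + \frac{1}{\left(-66\right) \left(-42\right)}} = \sqrt{49122 + \frac{1}{\left(-66\right) \left(-42\right)}} = \sqrt{49122 + \frac{1}{2772}} = \sqrt{\frac{136166185}{2772}} = \frac{\sqrt{10484796245}}{462}$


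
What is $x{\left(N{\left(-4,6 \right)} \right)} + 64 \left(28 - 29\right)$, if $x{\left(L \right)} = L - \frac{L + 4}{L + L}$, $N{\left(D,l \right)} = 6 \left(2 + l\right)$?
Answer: $- \frac{397}{24} \approx -16.542$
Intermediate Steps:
$N{\left(D,l \right)} = 12 + 6 l$
$x{\left(L \right)} = L - \frac{4 + L}{2 L}$
$x{\left(N{\left(-4,6 \right)} \right)} + 64 \left(28 - 29\right) = \left(- \frac{1}{2} + \left(12 + 6 \cdot 6\right) - \frac{2}{12 + 6 \cdot 6}\right) + 64 \left(28 - 29\right) = \left(- \frac{1}{2} + \left(12 + 36\right) - \frac{2}{12 + 36}\right) + 64 \left(-1\right) = \left(- \frac{1}{2} + 48 - \frac{2}{48}\right) - 64 = \left(- \frac{1}{2} + 48 - \frac{1}{24}\right) - 64 = \frac{1139}{24} - 64 = - \frac{397}{24}$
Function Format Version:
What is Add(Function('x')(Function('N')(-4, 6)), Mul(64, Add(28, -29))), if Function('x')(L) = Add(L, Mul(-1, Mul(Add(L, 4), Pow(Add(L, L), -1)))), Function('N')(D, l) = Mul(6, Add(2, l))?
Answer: Rational(-397, 24) ≈ -16.542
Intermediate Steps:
Function('N')(D, l) = Add(12, Mul(6, l))
Function('x')(L) = Add(L, Mul(Rational(-1, 2), Pow(L, -1), Add(4, L))) (Function('x')(L) = Add(L, Mul(-1, Mul(Add(4, L), Pow(Mul(2, L), -1)))) = Add(L, Mul(-1, Mul(Add(4, L), Mul(Rational(1, 2), Pow(L, -1))))) = Add(L, Mul(-1, Mul(Rational(1, 2), Pow(L, -1), Add(4, L)))) = Add(L, Mul(Rational(-1, 2), Pow(L, -1), Add(4, L))))
Add(Function('x')(Function('N')(-4, 6)), Mul(64, Add(28, -29))) = Add(Add(Rational(-1, 2), Add(12, Mul(6, 6)), Mul(-2, Pow(Add(12, Mul(6, 6)), -1))), Mul(64, Add(28, -29))) = Add(Add(Rational(-1, 2), Add(12, 36), Mul(-2, Pow(Add(12, 36), -1))), Mul(64, -1)) = Add(Add(Rational(-1, 2), 48, Mul(-2, Pow(48, -1))), -64) = Add(Add(Rational(-1, 2), 48, Mul(-2, Rational(1, 48))), -64) = Add(Add(Rational(-1, 2), 48, Rational(-1, 24)), -64) = Add(Rational(1139, 24), -64) = Rational(-397, 24)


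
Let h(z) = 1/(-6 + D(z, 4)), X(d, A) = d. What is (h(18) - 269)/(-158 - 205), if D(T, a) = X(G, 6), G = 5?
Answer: 90/121 ≈ 0.74380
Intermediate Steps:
D(T, a) = 5
h(z) = -1 (h(z) = 1/(-6 + 5) = 1/(-1) = -1)
(h(18) - 269)/(-158 - 205) = (-1 - 269)/(-158 - 205) = -270/(-363) = -270*(-1/363) = 90/121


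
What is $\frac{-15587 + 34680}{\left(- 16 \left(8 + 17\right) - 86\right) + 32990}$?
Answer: $\frac{19093}{32504} \approx 0.5874$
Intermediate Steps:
$\frac{-15587 + 34680}{\left(- 16 \left(8 + 17\right) - 86\right) + 32990} = \frac{19093}{\left(\left(-16\right) 25 - 86\right) + 32990} = \frac{19093}{\left(-400 - 86\right) + 32990} = \frac{19093}{-486 + 32990} = \frac{19093}{32504}$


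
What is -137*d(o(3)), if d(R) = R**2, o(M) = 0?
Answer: 0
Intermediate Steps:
-137*d(o(3)) = -137*0**2 = -137*0 = 0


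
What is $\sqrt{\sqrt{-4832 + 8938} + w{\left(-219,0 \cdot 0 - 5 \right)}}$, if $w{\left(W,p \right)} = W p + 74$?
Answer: $\sqrt{1169 + \sqrt{4106}} \approx 35.115$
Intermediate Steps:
$w{\left(W,p \right)} = 74 + W p$
$\sqrt{\sqrt{-4832 + 8938} + w{\left(-219,0 \cdot 0 - 5 \right)}} = \sqrt{\sqrt{-4832 + 8938} - \left(-74 + 219 \left(0 \cdot 0 - 5\right)\right)} = \sqrt{\sqrt{4106} - \left(-74 + 219 \left(0 - 5\right)\right)} = \sqrt{\sqrt{4106} + \left(74 - -1095\right)} = \sqrt{\sqrt{4106} + \left(74 + 1095\right)} = \sqrt{\sqrt{4106} + 1169} = \sqrt{1169 + \sqrt{4106}}$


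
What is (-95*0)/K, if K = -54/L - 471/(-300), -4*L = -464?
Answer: 0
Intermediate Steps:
L = 116 (L = -¼*(-464) = 116)
K = 3203/2900 (K = -54/116 - 471/(-300) = -54*1/116 - 471*(-1/300) = -27/58 + 157/100 = 3203/2900 ≈ 1.1045)
(-95*0)/K = (-95*0)/(3203/2900) = 0*(2900/3203) = 0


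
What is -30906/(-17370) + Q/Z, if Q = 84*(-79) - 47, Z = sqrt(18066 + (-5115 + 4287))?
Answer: 1717/965 - 6683*sqrt(102)/1326 ≈ -49.122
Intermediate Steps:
Z = 13*sqrt(102) (Z = sqrt(18066 - 828) = sqrt(17238) = 13*sqrt(102) ≈ 131.29)
Q = -6683 (Q = -6636 - 47 = -6683)
-30906/(-17370) + Q/Z = -30906/(-17370) - 6683*sqrt(102)/1326 = -30906*(-1/17370) - 6683*sqrt(102)/1326 = 1717/965 - 6683*sqrt(102)/1326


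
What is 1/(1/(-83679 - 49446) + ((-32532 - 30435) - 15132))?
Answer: -133125/10396929376 ≈ -1.2804e-5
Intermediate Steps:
1/(1/(-83679 - 49446) + ((-32532 - 30435) - 15132)) = 1/(1/(-133125) + (-62967 - 15132)) = 1/(-1/133125 - 78099) = 1/(-10396929376/133125) = -133125/10396929376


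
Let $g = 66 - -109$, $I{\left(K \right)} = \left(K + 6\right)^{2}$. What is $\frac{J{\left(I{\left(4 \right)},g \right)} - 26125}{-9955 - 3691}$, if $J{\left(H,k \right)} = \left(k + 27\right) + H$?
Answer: $\frac{25823}{13646} \approx 1.8923$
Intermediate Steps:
$I{\left(K \right)} = \left(6 + K\right)^{2}$
$g = 175$ ($g = 66 + 109 = 175$)
$J{\left(H,k \right)} = 27 + H + k$ ($J{\left(H,k \right)} = \left(27 + k\right) + H = 27 + H + k$)
$\frac{J{\left(I{\left(4 \right)},g \right)} - 26125}{-9955 - 3691} = \frac{\left(27 + \left(6 + 4\right)^{2} + 175\right) - 26125}{-9955 - 3691} = \frac{\left(27 + 10^{2} + 175\right) - 26125}{-13646} = \left(\left(27 + 100 + 175\right) - 26125\right) \left(- \frac{1}{13646}\right) = \left(302 - 26125\right) \left(- \frac{1}{13646}\right) = \left(-25823\right) \left(- \frac{1}{13646}\right) = \frac{25823}{13646}$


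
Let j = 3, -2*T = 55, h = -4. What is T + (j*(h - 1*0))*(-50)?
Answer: 1145/2 ≈ 572.50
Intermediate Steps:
T = -55/2 (T = -½*55 = -55/2 ≈ -27.500)
T + (j*(h - 1*0))*(-50) = -55/2 + (3*(-4 - 1*0))*(-50) = -55/2 + (3*(-4 + 0))*(-50) = -55/2 + (3*(-4))*(-50) = -55/2 - 12*(-50) = -55/2 + 600 = 1145/2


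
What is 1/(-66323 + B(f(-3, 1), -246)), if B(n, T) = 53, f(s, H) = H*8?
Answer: -1/66270 ≈ -1.5090e-5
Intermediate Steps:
f(s, H) = 8*H
1/(-66323 + B(f(-3, 1), -246)) = 1/(-66323 + 53) = 1/(-66270) = -1/66270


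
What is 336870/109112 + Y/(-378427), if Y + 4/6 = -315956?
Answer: 34704721565/8848055748 ≈ 3.9223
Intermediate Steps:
Y = -947870/3 (Y = -⅔ - 315956 = -947870/3 ≈ -3.1596e+5)
336870/109112 + Y/(-378427) = 336870/109112 - 947870/3/(-378427) = 336870*(1/109112) - 947870/3*(-1/378427) = 168435/54556 + 135410/162183 = 34704721565/8848055748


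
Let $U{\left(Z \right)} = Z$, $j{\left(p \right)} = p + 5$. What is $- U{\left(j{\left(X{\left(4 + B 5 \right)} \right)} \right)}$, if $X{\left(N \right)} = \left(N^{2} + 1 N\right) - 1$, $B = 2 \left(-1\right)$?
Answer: $-34$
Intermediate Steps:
$B = -2$
$X{\left(N \right)} = -1 + N + N^{2}$ ($X{\left(N \right)} = \left(N^{2} + N\right) - 1 = \left(N + N^{2}\right) - 1 = -1 + N + N^{2}$)
$j{\left(p \right)} = 5 + p$
$- U{\left(j{\left(X{\left(4 + B 5 \right)} \right)} \right)} = - (5 + \left(-1 + \left(4 - 10\right) + \left(4 - 10\right)^{2}\right)) = - (5 - \left(7 - 36\right)) = - (5 - -29) = - (5 + 29) = \left(-1\right) 34 = -34$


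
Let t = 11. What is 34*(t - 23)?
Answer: -408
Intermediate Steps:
34*(t - 23) = 34*(11 - 23) = 34*(-12) = -408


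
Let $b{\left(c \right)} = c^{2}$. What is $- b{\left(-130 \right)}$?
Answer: $-16900$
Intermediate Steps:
$- b{\left(-130 \right)} = - \left(-130\right)^{2} = \left(-1\right) 16900 = -16900$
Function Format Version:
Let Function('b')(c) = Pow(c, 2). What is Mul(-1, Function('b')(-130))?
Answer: -16900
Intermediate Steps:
Mul(-1, Function('b')(-130)) = Mul(-1, Pow(-130, 2)) = Mul(-1, 16900) = -16900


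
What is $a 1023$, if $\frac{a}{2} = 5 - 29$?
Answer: $-49104$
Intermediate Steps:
$a = -48$ ($a = 2 \left(5 - 29\right) = 2 \left(-24\right) = -48$)
$a 1023 = \left(-48\right) 1023 = -49104$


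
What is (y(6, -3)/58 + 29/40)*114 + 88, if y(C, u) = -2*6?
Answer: 85297/580 ≈ 147.06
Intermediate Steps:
y(C, u) = -12
(y(6, -3)/58 + 29/40)*114 + 88 = (-12/58 + 29/40)*114 + 88 = (-12*1/58 + 29*(1/40))*114 + 88 = (-6/29 + 29/40)*114 + 88 = (601/1160)*114 + 88 = 34257/580 + 88 = 85297/580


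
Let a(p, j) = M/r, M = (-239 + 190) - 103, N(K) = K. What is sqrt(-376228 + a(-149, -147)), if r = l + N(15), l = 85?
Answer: 3*I*sqrt(1045082)/5 ≈ 613.38*I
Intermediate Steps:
r = 100 (r = 85 + 15 = 100)
M = -152 (M = -49 - 103 = -152)
a(p, j) = -38/25 (a(p, j) = -152/100 = -152*1/100 = -38/25)
sqrt(-376228 + a(-149, -147)) = sqrt(-376228 - 38/25) = sqrt(-9405738/25) = 3*I*sqrt(1045082)/5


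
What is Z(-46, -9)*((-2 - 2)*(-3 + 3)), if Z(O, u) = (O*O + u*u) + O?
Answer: 0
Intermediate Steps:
Z(O, u) = O + O² + u² (Z(O, u) = (O² + u²) + O = O + O² + u²)
Z(-46, -9)*((-2 - 2)*(-3 + 3)) = (-46 + (-46)² + (-9)²)*((-2 - 2)*(-3 + 3)) = (-46 + 2116 + 81)*(-4*0) = 2151*0 = 0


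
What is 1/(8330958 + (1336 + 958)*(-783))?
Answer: 1/6534756 ≈ 1.5303e-7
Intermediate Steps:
1/(8330958 + (1336 + 958)*(-783)) = 1/(8330958 + 2294*(-783)) = 1/(8330958 - 1796202) = 1/6534756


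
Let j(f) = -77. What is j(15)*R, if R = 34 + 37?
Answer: -5467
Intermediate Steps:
R = 71
j(15)*R = -77*71 = -5467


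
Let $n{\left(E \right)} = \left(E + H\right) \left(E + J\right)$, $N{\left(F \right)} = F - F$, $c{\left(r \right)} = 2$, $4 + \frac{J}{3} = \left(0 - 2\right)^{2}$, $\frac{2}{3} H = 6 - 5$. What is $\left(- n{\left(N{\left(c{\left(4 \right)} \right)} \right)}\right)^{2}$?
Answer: $0$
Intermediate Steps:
$H = \frac{3}{2}$ ($H = \frac{3 \left(6 - 5\right)}{2} = \frac{3}{2} \cdot 1 = \frac{3}{2} \approx 1.5$)
$J = 0$ ($J = -12 + 3 \left(0 - 2\right)^{2} = -12 + 3 \left(-2\right)^{2} = -12 + 3 \cdot 4 = -12 + 12 = 0$)
$N{\left(F \right)} = 0$
$n{\left(E \right)} = E \left(\frac{3}{2} + E\right)$ ($n{\left(E \right)} = \left(E + \frac{3}{2}\right) \left(E + 0\right) = \left(\frac{3}{2} + E\right) E = E \left(\frac{3}{2} + E\right)$)
$\left(- n{\left(N{\left(c{\left(4 \right)} \right)} \right)}\right)^{2} = \left(- \frac{0 \left(3 + 2 \cdot 0\right)}{2}\right)^{2} = \left(- \frac{0 \left(3 + 0\right)}{2}\right)^{2} = \left(- \frac{0 \cdot 3}{2}\right)^{2} = \left(\left(-1\right) 0\right)^{2} = 0^{2} = 0$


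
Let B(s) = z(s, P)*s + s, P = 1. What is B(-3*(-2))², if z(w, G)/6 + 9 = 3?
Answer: 44100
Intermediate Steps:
z(w, G) = -36 (z(w, G) = -54 + 6*3 = -54 + 18 = -36)
B(s) = -35*s (B(s) = -36*s + s = -35*s)
B(-3*(-2))² = (-(-105)*(-2))² = (-35*6)² = (-210)² = 44100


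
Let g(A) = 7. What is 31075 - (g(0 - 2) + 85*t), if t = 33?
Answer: 28263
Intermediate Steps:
31075 - (g(0 - 2) + 85*t) = 31075 - (7 + 85*33) = 31075 - (7 + 2805) = 31075 - 1*2812 = 31075 - 2812 = 28263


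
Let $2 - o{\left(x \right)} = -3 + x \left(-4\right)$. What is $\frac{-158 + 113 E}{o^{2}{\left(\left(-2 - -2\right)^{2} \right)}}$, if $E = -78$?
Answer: $- \frac{8972}{25} \approx -358.88$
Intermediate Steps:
$o{\left(x \right)} = 5 + 4 x$ ($o{\left(x \right)} = 2 - \left(-3 + x \left(-4\right)\right) = 2 - \left(-3 - 4 x\right) = 2 + \left(3 + 4 x\right) = 5 + 4 x$)
$\frac{-158 + 113 E}{o^{2}{\left(\left(-2 - -2\right)^{2} \right)}} = \frac{-158 + 113 \left(-78\right)}{\left(5 + 4 \left(-2 - -2\right)^{2}\right)^{2}} = \frac{-158 - 8814}{\left(5 + 4 \left(-2 + \left(-1 + 3\right)\right)^{2}\right)^{2}} = - \frac{8972}{\left(5 + 4 \left(-2 + 2\right)^{2}\right)^{2}} = - \frac{8972}{\left(5 + 4 \cdot 0^{2}\right)^{2}} = - \frac{8972}{\left(5 + 4 \cdot 0\right)^{2}} = - \frac{8972}{\left(5 + 0\right)^{2}} = - \frac{8972}{5^{2}} = - \frac{8972}{25}$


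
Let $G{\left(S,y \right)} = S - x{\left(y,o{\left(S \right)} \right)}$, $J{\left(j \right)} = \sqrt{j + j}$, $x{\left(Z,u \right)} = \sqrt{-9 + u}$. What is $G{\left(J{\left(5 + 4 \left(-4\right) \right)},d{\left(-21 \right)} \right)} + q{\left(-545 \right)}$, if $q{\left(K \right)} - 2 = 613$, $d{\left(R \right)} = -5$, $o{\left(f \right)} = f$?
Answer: $615 - \sqrt{-9 + i \sqrt{22}} + i \sqrt{22} \approx 614.24 + 1.5962 i$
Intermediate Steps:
$q{\left(K \right)} = 615$ ($q{\left(K \right)} = 2 + 613 = 615$)
$J{\left(j \right)} = \sqrt{2} \sqrt{j}$ ($J{\left(j \right)} = \sqrt{2 j} = \sqrt{2} \sqrt{j}$)
$G{\left(S,y \right)} = S - \sqrt{-9 + S}$
$G{\left(J{\left(5 + 4 \left(-4\right) \right)},d{\left(-21 \right)} \right)} + q{\left(-545 \right)} = \left(\sqrt{2} \sqrt{5 + 4 \left(-4\right)} - \sqrt{-9 + \sqrt{2} \sqrt{5 + 4 \left(-4\right)}}\right) + 615 = \left(\sqrt{2} \sqrt{5 - 16} - \sqrt{-9 + \sqrt{2} \sqrt{5 - 16}}\right) + 615 = \left(\sqrt{2} \sqrt{-11} - \sqrt{-9 + \sqrt{2} \sqrt{-11}}\right) + 615 = \left(\sqrt{2} i \sqrt{11} - \sqrt{-9 + \sqrt{2} i \sqrt{11}}\right) + 615 = \left(i \sqrt{22} - \sqrt{-9 + i \sqrt{22}}\right) + 615 = \left(- \sqrt{-9 + i \sqrt{22}} + i \sqrt{22}\right) + 615 = 615 - \sqrt{-9 + i \sqrt{22}} + i \sqrt{22}$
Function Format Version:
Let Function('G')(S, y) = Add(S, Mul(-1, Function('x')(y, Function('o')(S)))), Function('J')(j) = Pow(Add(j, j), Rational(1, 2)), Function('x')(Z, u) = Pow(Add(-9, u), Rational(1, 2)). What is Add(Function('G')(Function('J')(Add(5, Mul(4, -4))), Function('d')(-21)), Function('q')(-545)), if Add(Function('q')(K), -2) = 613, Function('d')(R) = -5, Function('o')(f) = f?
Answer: Add(615, Mul(-1, Pow(Add(-9, Mul(I, Pow(22, Rational(1, 2)))), Rational(1, 2))), Mul(I, Pow(22, Rational(1, 2)))) ≈ Add(614.24, Mul(1.5962, I))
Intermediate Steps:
Function('q')(K) = 615 (Function('q')(K) = Add(2, 613) = 615)
Function('J')(j) = Mul(Pow(2, Rational(1, 2)), Pow(j, Rational(1, 2))) (Function('J')(j) = Pow(Mul(2, j), Rational(1, 2)) = Mul(Pow(2, Rational(1, 2)), Pow(j, Rational(1, 2))))
Function('G')(S, y) = Add(S, Mul(-1, Pow(Add(-9, S), Rational(1, 2))))
Add(Function('G')(Function('J')(Add(5, Mul(4, -4))), Function('d')(-21)), Function('q')(-545)) = Add(Add(Mul(Pow(2, Rational(1, 2)), Pow(Add(5, Mul(4, -4)), Rational(1, 2))), Mul(-1, Pow(Add(-9, Mul(Pow(2, Rational(1, 2)), Pow(Add(5, Mul(4, -4)), Rational(1, 2)))), Rational(1, 2)))), 615) = Add(Add(Mul(Pow(2, Rational(1, 2)), Pow(Add(5, -16), Rational(1, 2))), Mul(-1, Pow(Add(-9, Mul(Pow(2, Rational(1, 2)), Pow(Add(5, -16), Rational(1, 2)))), Rational(1, 2)))), 615) = Add(Add(Mul(Pow(2, Rational(1, 2)), Pow(-11, Rational(1, 2))), Mul(-1, Pow(Add(-9, Mul(Pow(2, Rational(1, 2)), Pow(-11, Rational(1, 2)))), Rational(1, 2)))), 615) = Add(Add(Mul(Pow(2, Rational(1, 2)), Mul(I, Pow(11, Rational(1, 2)))), Mul(-1, Pow(Add(-9, Mul(Pow(2, Rational(1, 2)), Mul(I, Pow(11, Rational(1, 2))))), Rational(1, 2)))), 615) = Add(Add(Mul(I, Pow(22, Rational(1, 2))), Mul(-1, Pow(Add(-9, Mul(I, Pow(22, Rational(1, 2)))), Rational(1, 2)))), 615) = Add(Add(Mul(-1, Pow(Add(-9, Mul(I, Pow(22, Rational(1, 2)))), Rational(1, 2))), Mul(I, Pow(22, Rational(1, 2)))), 615) = Add(615, Mul(-1, Pow(Add(-9, Mul(I, Pow(22, Rational(1, 2)))), Rational(1, 2))), Mul(I, Pow(22, Rational(1, 2))))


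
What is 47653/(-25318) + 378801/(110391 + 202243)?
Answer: -1326866071/1978816903 ≈ -0.67054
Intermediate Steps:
47653/(-25318) + 378801/(110391 + 202243) = 47653*(-1/25318) + 378801/312634 = -47653/25318 + 378801*(1/312634) = -47653/25318 + 378801/312634 = -1326866071/1978816903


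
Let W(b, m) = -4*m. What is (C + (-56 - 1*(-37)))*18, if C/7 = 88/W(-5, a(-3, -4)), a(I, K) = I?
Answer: 582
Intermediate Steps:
C = 154/3 (C = 7*(88/((-4*(-3)))) = 7*(88/12) = 7*(88*(1/12)) = 7*(22/3) = 154/3 ≈ 51.333)
(C + (-56 - 1*(-37)))*18 = (154/3 + (-56 - 1*(-37)))*18 = (154/3 + (-56 + 37))*18 = (154/3 - 19)*18 = (97/3)*18 = 582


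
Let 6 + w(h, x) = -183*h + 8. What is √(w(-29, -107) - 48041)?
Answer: 6*I*√1187 ≈ 206.72*I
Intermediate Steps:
w(h, x) = 2 - 183*h (w(h, x) = -6 + (-183*h + 8) = -6 + (8 - 183*h) = 2 - 183*h)
√(w(-29, -107) - 48041) = √((2 - 183*(-29)) - 48041) = √((2 + 5307) - 48041) = √(5309 - 48041) = √(-42732) = 6*I*√1187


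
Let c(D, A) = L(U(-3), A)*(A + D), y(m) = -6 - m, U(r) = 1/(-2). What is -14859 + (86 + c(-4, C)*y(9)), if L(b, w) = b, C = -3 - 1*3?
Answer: -14848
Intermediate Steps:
U(r) = -1/2
C = -6 (C = -3 - 3 = -6)
c(D, A) = -A/2 - D/2 (c(D, A) = -(A + D)/2 = -A/2 - D/2)
-14859 + (86 + c(-4, C)*y(9)) = -14859 + (86 + (-1/2*(-6) - 1/2*(-4))*(-6 - 1*9)) = -14859 + (86 + (3 + 2)*(-6 - 9)) = -14859 + (86 + 5*(-15)) = -14859 + (86 - 75) = -14859 + 11 = -14848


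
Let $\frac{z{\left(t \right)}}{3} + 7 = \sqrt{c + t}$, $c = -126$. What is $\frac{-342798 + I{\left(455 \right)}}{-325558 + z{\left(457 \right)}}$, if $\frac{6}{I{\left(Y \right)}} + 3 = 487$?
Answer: $\frac{1174308430149}{1115322048148} + \frac{10820493 \sqrt{331}}{1115322048148} \approx 1.0531$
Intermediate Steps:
$I{\left(Y \right)} = \frac{3}{242}$ ($I{\left(Y \right)} = \frac{6}{-3 + 487} = \frac{6}{484} = 6 \cdot \frac{1}{484} = \frac{3}{242}$)
$z{\left(t \right)} = -21 + 3 \sqrt{-126 + t}$
$\frac{-342798 + I{\left(455 \right)}}{-325558 + z{\left(457 \right)}} = \frac{-342798 + \frac{3}{242}}{-325558 - \left(21 - 3 \sqrt{-126 + 457}\right)} = - \frac{82957113}{242 \left(-325558 - \left(21 - 3 \sqrt{331}\right)\right)} = - \frac{82957113}{242 \left(-325579 + 3 \sqrt{331}\right)}$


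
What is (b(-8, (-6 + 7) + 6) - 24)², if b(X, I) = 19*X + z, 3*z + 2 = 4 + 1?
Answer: 30625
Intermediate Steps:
z = 1 (z = -⅔ + (4 + 1)/3 = -⅔ + (⅓)*5 = -⅔ + 5/3 = 1)
b(X, I) = 1 + 19*X (b(X, I) = 19*X + 1 = 1 + 19*X)
(b(-8, (-6 + 7) + 6) - 24)² = ((1 + 19*(-8)) - 24)² = ((1 - 152) - 24)² = (-151 - 24)² = (-175)² = 30625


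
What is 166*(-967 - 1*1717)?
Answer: -445544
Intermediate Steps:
166*(-967 - 1*1717) = 166*(-967 - 1717) = 166*(-2684) = -445544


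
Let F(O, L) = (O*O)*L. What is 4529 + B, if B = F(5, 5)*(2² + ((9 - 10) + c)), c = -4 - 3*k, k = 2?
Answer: 3654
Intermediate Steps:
F(O, L) = L*O² (F(O, L) = O²*L = L*O²)
c = -10 (c = -4 - 3*2 = -4 - 6 = -10)
B = -875 (B = (5*5²)*(2² + ((9 - 10) - 10)) = (5*25)*(4 + (-1 - 10)) = 125*(4 - 11) = 125*(-7) = -875)
4529 + B = 4529 - 875 = 3654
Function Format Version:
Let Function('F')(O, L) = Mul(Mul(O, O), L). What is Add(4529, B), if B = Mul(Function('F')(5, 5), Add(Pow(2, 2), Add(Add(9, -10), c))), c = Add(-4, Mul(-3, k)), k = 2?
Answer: 3654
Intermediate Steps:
Function('F')(O, L) = Mul(L, Pow(O, 2)) (Function('F')(O, L) = Mul(Pow(O, 2), L) = Mul(L, Pow(O, 2)))
c = -10 (c = Add(-4, Mul(-3, 2)) = Add(-4, -6) = -10)
B = -875 (B = Mul(Mul(5, Pow(5, 2)), Add(Pow(2, 2), Add(Add(9, -10), -10))) = Mul(Mul(5, 25), Add(4, Add(-1, -10))) = Mul(125, Add(4, -11)) = Mul(125, -7) = -875)
Add(4529, B) = Add(4529, -875) = 3654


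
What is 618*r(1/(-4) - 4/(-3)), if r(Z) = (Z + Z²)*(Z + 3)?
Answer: 1640275/288 ≈ 5695.4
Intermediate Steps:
r(Z) = (3 + Z)*(Z + Z²) (r(Z) = (Z + Z²)*(3 + Z) = (3 + Z)*(Z + Z²))
618*r(1/(-4) - 4/(-3)) = 618*((1/(-4) - 4/(-3))*(3 + (1/(-4) - 4/(-3))² + 4*(1/(-4) - 4/(-3)))) = 618*((1*(-¼) - 4*(-⅓))*(3 + (1*(-¼) - 4*(-⅓))² + 4*(1*(-¼) - 4*(-⅓)))) = 618*((-¼ + 4/3)*(3 + (-¼ + 4/3)² + 4*(-¼ + 4/3))) = 618*(13*(3 + (13/12)² + 4*(13/12))/12) = 618*(13*(3 + 169/144 + 13/3)/12) = 618*((13/12)*(1225/144)) = 618*(15925/1728) = 1640275/288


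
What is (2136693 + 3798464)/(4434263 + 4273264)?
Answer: 5935157/8707527 ≈ 0.68161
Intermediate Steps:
(2136693 + 3798464)/(4434263 + 4273264) = 5935157/8707527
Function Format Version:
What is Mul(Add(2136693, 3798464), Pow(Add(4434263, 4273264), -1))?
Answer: Rational(5935157, 8707527) ≈ 0.68161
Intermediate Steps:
Mul(Add(2136693, 3798464), Pow(Add(4434263, 4273264), -1)) = Mul(5935157, Pow(8707527, -1)) = Mul(5935157, Rational(1, 8707527)) = Rational(5935157, 8707527)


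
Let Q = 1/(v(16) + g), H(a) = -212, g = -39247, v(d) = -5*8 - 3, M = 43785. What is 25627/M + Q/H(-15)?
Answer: 6098846507/10420179480 ≈ 0.58529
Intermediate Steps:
v(d) = -43 (v(d) = -40 - 3 = -43)
Q = -1/39290 (Q = 1/(-43 - 39247) = 1/(-39290) = -1/39290 ≈ -2.5452e-5)
25627/M + Q/H(-15) = 25627/43785 - 1/39290/(-212) = 25627*(1/43785) - 1/39290*(-1/212) = 3661/6255 + 1/8329480 = 6098846507/10420179480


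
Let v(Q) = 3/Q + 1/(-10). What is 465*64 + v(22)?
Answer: 1636802/55 ≈ 29760.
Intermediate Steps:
v(Q) = -1/10 + 3/Q (v(Q) = 3/Q + 1*(-1/10) = 3/Q - 1/10 = -1/10 + 3/Q)
465*64 + v(22) = 465*64 + (1/10)*(30 - 1*22)/22 = 29760 + (1/10)*(1/22)*(30 - 22) = 29760 + (1/10)*(1/22)*8 = 29760 + 2/55 = 1636802/55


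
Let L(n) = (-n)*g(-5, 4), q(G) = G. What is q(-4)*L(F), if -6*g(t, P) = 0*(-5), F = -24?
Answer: 0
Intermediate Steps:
g(t, P) = 0 (g(t, P) = -0*(-5) = -⅙*0 = 0)
L(n) = 0 (L(n) = -n*0 = 0)
q(-4)*L(F) = -4*0 = 0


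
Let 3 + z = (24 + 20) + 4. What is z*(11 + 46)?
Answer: 2565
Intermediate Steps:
z = 45 (z = -3 + ((24 + 20) + 4) = -3 + (44 + 4) = -3 + 48 = 45)
z*(11 + 46) = 45*(11 + 46) = 45*57 = 2565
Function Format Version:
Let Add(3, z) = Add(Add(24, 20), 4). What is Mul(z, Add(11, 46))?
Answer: 2565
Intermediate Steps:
z = 45 (z = Add(-3, Add(Add(24, 20), 4)) = Add(-3, Add(44, 4)) = Add(-3, 48) = 45)
Mul(z, Add(11, 46)) = Mul(45, Add(11, 46)) = Mul(45, 57) = 2565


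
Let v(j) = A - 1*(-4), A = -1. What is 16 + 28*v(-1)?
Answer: 100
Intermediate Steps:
v(j) = 3 (v(j) = -1 - 1*(-4) = -1 + 4 = 3)
16 + 28*v(-1) = 16 + 28*3 = 16 + 84 = 100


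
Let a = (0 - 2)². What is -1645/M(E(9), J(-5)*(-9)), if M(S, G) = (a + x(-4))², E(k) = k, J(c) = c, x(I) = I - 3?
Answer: -1645/9 ≈ -182.78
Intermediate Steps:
x(I) = -3 + I
a = 4 (a = (-2)² = 4)
M(S, G) = 9 (M(S, G) = (4 + (-3 - 4))² = (4 - 7)² = (-3)² = 9)
-1645/M(E(9), J(-5)*(-9)) = -1645/9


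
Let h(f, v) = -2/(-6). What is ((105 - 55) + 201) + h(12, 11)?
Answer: 754/3 ≈ 251.33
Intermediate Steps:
h(f, v) = ⅓ (h(f, v) = -2*(-⅙) = ⅓)
((105 - 55) + 201) + h(12, 11) = ((105 - 55) + 201) + ⅓ = (50 + 201) + ⅓ = 251 + ⅓ = 754/3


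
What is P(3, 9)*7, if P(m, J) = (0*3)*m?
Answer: 0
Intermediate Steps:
P(m, J) = 0 (P(m, J) = 0*m = 0)
P(3, 9)*7 = 0*7 = 0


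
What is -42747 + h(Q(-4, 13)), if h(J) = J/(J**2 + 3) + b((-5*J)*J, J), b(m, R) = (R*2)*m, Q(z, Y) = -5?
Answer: -1161921/28 ≈ -41497.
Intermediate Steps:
b(m, R) = 2*R*m (b(m, R) = (2*R)*m = 2*R*m)
h(J) = -10*J**3 + J/(3 + J**2) (h(J) = J/(J**2 + 3) + 2*J*((-5*J)*J) = J/(3 + J**2) + 2*J*(-5*J**2) = J/(3 + J**2) - 10*J**3 = -10*J**3 + J/(3 + J**2))
-42747 + h(Q(-4, 13)) = -42747 + (-5 - 30*(-5)**3 - 10*(-5)**5)/(3 + (-5)**2) = -42747 + (-5 - 30*(-125) - 10*(-3125))/(3 + 25) = -42747 + (-5 + 3750 + 31250)/28 = -42747 + (1/28)*34995 = -42747 + 34995/28 = -1161921/28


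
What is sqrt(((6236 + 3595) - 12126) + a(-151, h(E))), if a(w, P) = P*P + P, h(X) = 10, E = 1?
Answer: I*sqrt(2185) ≈ 46.744*I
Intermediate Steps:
a(w, P) = P + P**2 (a(w, P) = P**2 + P = P + P**2)
sqrt(((6236 + 3595) - 12126) + a(-151, h(E))) = sqrt(((6236 + 3595) - 12126) + 10*(1 + 10)) = sqrt((9831 - 12126) + 10*11) = sqrt(-2295 + 110) = sqrt(-2185) = I*sqrt(2185)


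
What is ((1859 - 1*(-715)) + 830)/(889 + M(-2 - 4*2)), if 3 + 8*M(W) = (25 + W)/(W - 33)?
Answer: 146372/38209 ≈ 3.8308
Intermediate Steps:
M(W) = -3/8 + (25 + W)/(8*(-33 + W)) (M(W) = -3/8 + ((25 + W)/(W - 33))/8 = -3/8 + ((25 + W)/(-33 + W))/8 = -3/8 + (25 + W)/(8*(-33 + W)))
((1859 - 1*(-715)) + 830)/(889 + M(-2 - 4*2)) = ((1859 - 1*(-715)) + 830)/(889 + (62 - (-2 - 4*2))/(4*(-33 + (-2 - 4*2)))) = ((1859 + 715) + 830)/(889 + (62 - (-2 - 8))/(4*(-33 + (-2 - 8)))) = (2574 + 830)/(889 + (62 - 1*(-10))/(4*(-33 - 10))) = 3404/(889 + (¼)*(62 + 10)/(-43)) = 3404/(889 + (¼)*(-1/43)*72) = 3404/(889 - 18/43) = 3404/(38209/43) = 3404*(43/38209) = 146372/38209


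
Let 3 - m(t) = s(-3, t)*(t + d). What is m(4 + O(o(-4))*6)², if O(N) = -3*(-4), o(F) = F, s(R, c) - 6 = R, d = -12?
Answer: 35721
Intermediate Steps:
s(R, c) = 6 + R
O(N) = 12
m(t) = 39 - 3*t (m(t) = 3 - (6 - 3)*(t - 12) = 3 - 3*(-12 + t) = 3 - (-36 + 3*t) = 3 + (36 - 3*t) = 39 - 3*t)
m(4 + O(o(-4))*6)² = (39 - 3*(4 + 12*6))² = (39 - 3*(4 + 72))² = (39 - 3*76)² = (39 - 228)² = (-189)² = 35721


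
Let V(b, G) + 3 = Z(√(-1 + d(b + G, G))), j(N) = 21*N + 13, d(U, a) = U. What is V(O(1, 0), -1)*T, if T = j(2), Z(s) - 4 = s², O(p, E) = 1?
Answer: 0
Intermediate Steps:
j(N) = 13 + 21*N
Z(s) = 4 + s²
V(b, G) = G + b (V(b, G) = -3 + (4 + (√(-1 + (b + G)))²) = -3 + (4 + (√(-1 + (G + b)))²) = -3 + (4 + (√(-1 + G + b))²) = -3 + (4 + (-1 + G + b)) = -3 + (3 + G + b) = G + b)
T = 55 (T = 13 + 21*2 = 13 + 42 = 55)
V(O(1, 0), -1)*T = (-1 + 1)*55 = 0*55 = 0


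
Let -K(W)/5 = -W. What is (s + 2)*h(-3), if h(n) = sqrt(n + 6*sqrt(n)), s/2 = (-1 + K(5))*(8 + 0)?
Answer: 386*sqrt(-3 + 6*I*sqrt(3)) ≈ 763.1 + 1014.6*I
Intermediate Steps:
K(W) = 5*W (K(W) = -(-5)*W = 5*W)
s = 384 (s = 2*((-1 + 5*5)*(8 + 0)) = 2*((-1 + 25)*8) = 2*(24*8) = 2*192 = 384)
(s + 2)*h(-3) = (384 + 2)*sqrt(-3 + 6*sqrt(-3)) = 386*sqrt(-3 + 6*(I*sqrt(3))) = 386*sqrt(-3 + 6*I*sqrt(3))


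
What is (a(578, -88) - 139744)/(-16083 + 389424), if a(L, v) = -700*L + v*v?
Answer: -536600/373341 ≈ -1.4373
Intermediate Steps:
a(L, v) = v² - 700*L (a(L, v) = -700*L + v² = v² - 700*L)
(a(578, -88) - 139744)/(-16083 + 389424) = (((-88)² - 700*578) - 139744)/(-16083 + 389424) = ((7744 - 404600) - 139744)/373341 = (-396856 - 139744)*(1/373341) = -536600*1/373341 = -536600/373341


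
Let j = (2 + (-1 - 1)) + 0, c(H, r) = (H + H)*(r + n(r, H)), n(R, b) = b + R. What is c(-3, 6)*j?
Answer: 0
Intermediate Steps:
n(R, b) = R + b
c(H, r) = 2*H*(H + 2*r) (c(H, r) = (H + H)*(r + (r + H)) = (2*H)*(r + (H + r)) = (2*H)*(H + 2*r) = 2*H*(H + 2*r))
j = 0 (j = (2 - 2) + 0 = 0 + 0 = 0)
c(-3, 6)*j = (2*(-3)*(-3 + 2*6))*0 = (2*(-3)*(-3 + 12))*0 = (2*(-3)*9)*0 = -54*0 = 0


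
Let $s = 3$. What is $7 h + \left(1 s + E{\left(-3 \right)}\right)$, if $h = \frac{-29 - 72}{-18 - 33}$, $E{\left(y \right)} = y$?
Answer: $\frac{707}{51} \approx 13.863$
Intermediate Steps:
$h = \frac{101}{51}$ ($h = - \frac{101}{-51} = \left(-101\right) \left(- \frac{1}{51}\right) = \frac{101}{51} \approx 1.9804$)
$7 h + \left(1 s + E{\left(-3 \right)}\right) = 7 \cdot \frac{101}{51} + \left(1 \cdot 3 - 3\right) = \frac{707}{51} + \left(3 - 3\right) = \frac{707}{51} + 0 = \frac{707}{51}$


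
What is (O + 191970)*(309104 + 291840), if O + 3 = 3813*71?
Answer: 278050779360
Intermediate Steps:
O = 270720 (O = -3 + 3813*71 = -3 + 270723 = 270720)
(O + 191970)*(309104 + 291840) = (270720 + 191970)*(309104 + 291840) = 462690*600944 = 278050779360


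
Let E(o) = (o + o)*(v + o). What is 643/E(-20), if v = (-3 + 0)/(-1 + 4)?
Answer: 643/840 ≈ 0.76548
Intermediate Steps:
v = -1 (v = -3/3 = -3*⅓ = -1)
E(o) = 2*o*(-1 + o) (E(o) = (o + o)*(-1 + o) = (2*o)*(-1 + o) = 2*o*(-1 + o))
643/E(-20) = 643/((2*(-20)*(-1 - 20))) = 643/((2*(-20)*(-21))) = 643/840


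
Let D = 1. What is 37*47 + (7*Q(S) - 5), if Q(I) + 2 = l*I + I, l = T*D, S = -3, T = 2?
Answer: 1657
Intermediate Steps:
l = 2 (l = 2*1 = 2)
Q(I) = -2 + 3*I (Q(I) = -2 + (2*I + I) = -2 + 3*I)
37*47 + (7*Q(S) - 5) = 37*47 + (7*(-2 + 3*(-3)) - 5) = 1739 + (7*(-2 - 9) - 5) = 1739 + (7*(-11) - 5) = 1739 + (-77 - 5) = 1739 - 82 = 1657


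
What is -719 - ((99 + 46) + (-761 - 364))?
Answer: 261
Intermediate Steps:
-719 - ((99 + 46) + (-761 - 364)) = -719 - (145 - 1125) = -719 - 1*(-980) = -719 + 980 = 261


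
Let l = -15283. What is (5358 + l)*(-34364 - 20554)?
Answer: 545061150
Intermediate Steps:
(5358 + l)*(-34364 - 20554) = (5358 - 15283)*(-34364 - 20554) = -9925*(-54918) = 545061150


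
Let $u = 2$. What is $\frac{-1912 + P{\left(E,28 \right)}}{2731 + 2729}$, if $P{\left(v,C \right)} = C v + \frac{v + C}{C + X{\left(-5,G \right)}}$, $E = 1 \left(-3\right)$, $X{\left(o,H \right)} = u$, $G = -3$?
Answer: $- \frac{11971}{32760} \approx -0.36542$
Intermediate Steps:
$X{\left(o,H \right)} = 2$
$E = -3$
$P{\left(v,C \right)} = C v + \frac{C + v}{2 + C}$ ($P{\left(v,C \right)} = C v + \frac{v + C}{C + 2} = C v + \frac{C + v}{2 + C}$)
$\frac{-1912 + P{\left(E,28 \right)}}{2731 + 2729} = \frac{-1912 + \frac{28 - 3 - 3 \cdot 28^{2} + 2 \cdot 28 \left(-3\right)}{2 + 28}}{2731 + 2729} = \frac{-1912 + \frac{28 - 3 - 2352 - 168}{30}}{5460} = \left(-1912 + \frac{28 - 3 - 2352 - 168}{30}\right) \frac{1}{5460} = \left(-1912 + \frac{1}{30} \left(-2495\right)\right) \frac{1}{5460} = \left(-1912 - \frac{499}{6}\right) \frac{1}{5460} = \left(- \frac{11971}{6}\right) \frac{1}{5460} = - \frac{11971}{32760}$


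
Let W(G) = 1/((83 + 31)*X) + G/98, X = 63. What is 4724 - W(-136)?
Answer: 237564137/50274 ≈ 4725.4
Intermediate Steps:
W(G) = 1/7182 + G/98 (W(G) = 1/((83 + 31)*63) + G/98 = (1/63)/114 + G*(1/98) = (1/114)*(1/63) + G/98 = 1/7182 + G/98)
4724 - W(-136) = 4724 - (1/7182 + (1/98)*(-136)) = 4724 - (1/7182 - 68/49) = 4724 - 1*(-69761/50274) = 4724 + 69761/50274 = 237564137/50274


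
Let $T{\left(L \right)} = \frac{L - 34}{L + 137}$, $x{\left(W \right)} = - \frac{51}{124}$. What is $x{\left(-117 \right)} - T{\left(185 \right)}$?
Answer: $- \frac{17573}{19964} \approx -0.88023$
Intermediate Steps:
$x{\left(W \right)} = - \frac{51}{124}$ ($x{\left(W \right)} = \left(-51\right) \frac{1}{124} = - \frac{51}{124}$)
$T{\left(L \right)} = \frac{-34 + L}{137 + L}$
$x{\left(-117 \right)} - T{\left(185 \right)} = - \frac{51}{124} - \frac{-34 + 185}{137 + 185} = - \frac{51}{124} - \frac{1}{322} \cdot 151 = - \frac{51}{124} - \frac{151}{322} = - \frac{17573}{19964}$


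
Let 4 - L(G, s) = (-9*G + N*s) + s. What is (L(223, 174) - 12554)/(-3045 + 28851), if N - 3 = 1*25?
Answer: -917/1518 ≈ -0.60408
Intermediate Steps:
N = 28 (N = 3 + 1*25 = 3 + 25 = 28)
L(G, s) = 4 - 29*s + 9*G (L(G, s) = 4 - ((-9*G + 28*s) + s) = 4 - (-9*G + 29*s) = 4 + (-29*s + 9*G) = 4 - 29*s + 9*G)
(L(223, 174) - 12554)/(-3045 + 28851) = ((4 - 29*174 + 9*223) - 12554)/(-3045 + 28851) = ((4 - 5046 + 2007) - 12554)/25806 = (-3035 - 12554)*(1/25806) = -15589*1/25806 = -917/1518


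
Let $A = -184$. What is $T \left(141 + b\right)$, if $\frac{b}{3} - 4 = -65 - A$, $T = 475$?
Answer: $242250$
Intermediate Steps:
$b = 369$ ($b = 12 + 3 \left(-65 - -184\right) = 12 + 3 \left(-65 + 184\right) = 12 + 3 \cdot 119 = 12 + 357 = 369$)
$T \left(141 + b\right) = 475 \left(141 + 369\right) = 475 \cdot 510 = 242250$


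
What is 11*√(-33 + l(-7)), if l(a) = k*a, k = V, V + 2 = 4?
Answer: 11*I*√47 ≈ 75.412*I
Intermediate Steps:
V = 2 (V = -2 + 4 = 2)
k = 2
l(a) = 2*a
11*√(-33 + l(-7)) = 11*√(-33 + 2*(-7)) = 11*√(-33 - 14) = 11*√(-47) = 11*(I*√47) = 11*I*√47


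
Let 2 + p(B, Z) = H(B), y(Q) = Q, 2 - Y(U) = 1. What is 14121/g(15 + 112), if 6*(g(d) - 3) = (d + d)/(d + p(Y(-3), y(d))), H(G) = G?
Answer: 5337738/1261 ≈ 4232.9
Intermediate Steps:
Y(U) = 1 (Y(U) = 2 - 1*1 = 2 - 1 = 1)
p(B, Z) = -2 + B
g(d) = 3 + d/(3*(-1 + d)) (g(d) = 3 + ((d + d)/(d + (-2 + 1)))/6 = 3 + ((2*d)/(d - 1))/6 = 3 + ((2*d)/(-1 + d))/6 = 3 + (2*d/(-1 + d))/6 = 3 + d/(3*(-1 + d)))
14121/g(15 + 112) = 14121/(((-9 + 10*(15 + 112))/(3*(-1 + (15 + 112))))) = 14121/(((-9 + 10*127)/(3*(-1 + 127)))) = 14121/(((⅓)*(-9 + 1270)/126)) = 14121/(((⅓)*(1/126)*1261)) = 14121/(1261/378) = 14121*(378/1261) = 5337738/1261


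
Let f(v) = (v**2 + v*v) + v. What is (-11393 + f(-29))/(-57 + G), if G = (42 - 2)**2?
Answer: -9740/1543 ≈ -6.3124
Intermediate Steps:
f(v) = v + 2*v**2 (f(v) = (v**2 + v**2) + v = 2*v**2 + v = v + 2*v**2)
G = 1600 (G = 40**2 = 1600)
(-11393 + f(-29))/(-57 + G) = (-11393 - 29*(1 + 2*(-29)))/(-57 + 1600) = (-11393 - 29*(1 - 58))/1543 = (-11393 - 29*(-57))*(1/1543) = (-11393 + 1653)*(1/1543) = -9740*1/1543 = -9740/1543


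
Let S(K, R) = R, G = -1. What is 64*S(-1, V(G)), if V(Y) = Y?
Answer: -64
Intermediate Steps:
64*S(-1, V(G)) = 64*(-1) = -64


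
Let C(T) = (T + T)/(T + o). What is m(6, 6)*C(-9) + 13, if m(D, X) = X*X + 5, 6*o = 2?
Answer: 1276/13 ≈ 98.154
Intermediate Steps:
o = ⅓ (o = (⅙)*2 = ⅓ ≈ 0.33333)
C(T) = 2*T/(⅓ + T) (C(T) = (T + T)/(T + ⅓) = (2*T)/(⅓ + T) = 2*T/(⅓ + T))
m(D, X) = 5 + X² (m(D, X) = X² + 5 = 5 + X²)
m(6, 6)*C(-9) + 13 = (5 + 6²)*(6*(-9)/(1 + 3*(-9))) + 13 = (5 + 36)*(6*(-9)/(1 - 27)) + 13 = 41*(6*(-9)/(-26)) + 13 = 41*(6*(-9)*(-1/26)) + 13 = 41*(27/13) + 13 = 1107/13 + 13 = 1276/13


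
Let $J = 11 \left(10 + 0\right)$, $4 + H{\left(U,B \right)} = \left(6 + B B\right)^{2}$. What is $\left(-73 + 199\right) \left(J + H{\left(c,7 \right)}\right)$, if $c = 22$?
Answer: $394506$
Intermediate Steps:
$H{\left(U,B \right)} = -4 + \left(6 + B^{2}\right)^{2}$ ($H{\left(U,B \right)} = -4 + \left(6 + B B\right)^{2} = -4 + \left(6 + B^{2}\right)^{2}$)
$J = 110$ ($J = 11 \cdot 10 = 110$)
$\left(-73 + 199\right) \left(J + H{\left(c,7 \right)}\right) = \left(-73 + 199\right) \left(110 - \left(4 - \left(6 + 7^{2}\right)^{2}\right)\right) = 126 \left(110 - \left(4 - \left(6 + 49\right)^{2}\right)\right) = 126 \left(110 - \left(4 - 55^{2}\right)\right) = 126 \left(110 + \left(-4 + 3025\right)\right) = 126 \left(110 + 3021\right) = 126 \cdot 3131 = 394506$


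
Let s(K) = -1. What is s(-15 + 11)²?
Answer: 1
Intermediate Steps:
s(-15 + 11)² = (-1)² = 1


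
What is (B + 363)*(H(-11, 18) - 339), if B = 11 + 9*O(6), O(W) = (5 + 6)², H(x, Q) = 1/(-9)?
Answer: -4465076/9 ≈ -4.9612e+5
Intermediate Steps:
H(x, Q) = -⅑
O(W) = 121 (O(W) = 11² = 121)
B = 1100 (B = 11 + 9*121 = 11 + 1089 = 1100)
(B + 363)*(H(-11, 18) - 339) = (1100 + 363)*(-⅑ - 339) = 1463*(-3052/9) = -4465076/9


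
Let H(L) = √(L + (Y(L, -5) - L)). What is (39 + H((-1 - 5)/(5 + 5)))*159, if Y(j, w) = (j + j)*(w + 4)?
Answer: 6201 + 159*√30/5 ≈ 6375.2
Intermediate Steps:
Y(j, w) = 2*j*(4 + w) (Y(j, w) = (2*j)*(4 + w) = 2*j*(4 + w))
H(L) = √2*√(-L) (H(L) = √(L + (2*L*(4 - 5) - L)) = √(L + (2*L*(-1) - L)) = √(L + (-2*L - L)) = √(L - 3*L) = √(-2*L) = √2*√(-L))
(39 + H((-1 - 5)/(5 + 5)))*159 = (39 + √2*√(-(-1 - 5)/(5 + 5)))*159 = (39 + √2*√(-(-6)/10))*159 = (39 + √2*√(-1*(-⅗)))*159 = (39 + √2*√(⅗))*159 = (39 + √2*(√15/5))*159 = (39 + √30/5)*159 = 6201 + 159*√30/5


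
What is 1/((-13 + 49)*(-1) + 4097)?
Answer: 1/4061 ≈ 0.00024624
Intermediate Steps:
1/((-13 + 49)*(-1) + 4097) = 1/(36*(-1) + 4097) = 1/(-36 + 4097) = 1/4061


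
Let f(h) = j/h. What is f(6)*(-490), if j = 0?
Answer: 0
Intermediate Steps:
f(h) = 0 (f(h) = 0/h = 0)
f(6)*(-490) = 0*(-490) = 0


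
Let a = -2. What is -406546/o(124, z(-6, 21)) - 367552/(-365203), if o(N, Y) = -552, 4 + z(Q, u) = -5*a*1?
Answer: 74337353771/100796028 ≈ 737.50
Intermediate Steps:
z(Q, u) = 6 (z(Q, u) = -4 - 5*(-2)*1 = -4 + 10*1 = -4 + 10 = 6)
-406546/o(124, z(-6, 21)) - 367552/(-365203) = -406546/(-552) - 367552/(-365203) = -406546*(-1/552) - 367552*(-1/365203) = 203273/276 + 367552/365203 = 74337353771/100796028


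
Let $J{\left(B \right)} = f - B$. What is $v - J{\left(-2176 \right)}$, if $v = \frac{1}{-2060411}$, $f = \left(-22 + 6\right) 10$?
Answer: $- \frac{4153788577}{2060411} \approx -2016.0$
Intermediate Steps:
$f = -160$ ($f = \left(-16\right) 10 = -160$)
$v = - \frac{1}{2060411} \approx -4.8534 \cdot 10^{-7}$
$J{\left(B \right)} = -160 - B$
$v - J{\left(-2176 \right)} = - \frac{1}{2060411} - \left(-160 - -2176\right) = - \frac{1}{2060411} - \left(-160 + 2176\right) = - \frac{1}{2060411} - 2016 = - \frac{4153788577}{2060411}$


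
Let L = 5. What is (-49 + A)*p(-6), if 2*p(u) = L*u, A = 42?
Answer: 105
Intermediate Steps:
p(u) = 5*u/2 (p(u) = (5*u)/2 = 5*u/2)
(-49 + A)*p(-6) = (-49 + 42)*((5/2)*(-6)) = -7*(-15) = 105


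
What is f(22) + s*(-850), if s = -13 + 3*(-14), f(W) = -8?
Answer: 46742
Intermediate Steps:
s = -55 (s = -13 - 42 = -55)
f(22) + s*(-850) = -8 - 55*(-850) = -8 + 46750 = 46742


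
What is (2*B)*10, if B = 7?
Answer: 140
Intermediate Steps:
(2*B)*10 = (2*7)*10 = 14*10 = 140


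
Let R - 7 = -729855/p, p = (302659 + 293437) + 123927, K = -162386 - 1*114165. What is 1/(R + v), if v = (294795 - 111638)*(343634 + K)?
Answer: 720023/8846721741214019 ≈ 8.1389e-11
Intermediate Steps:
K = -276551 (K = -162386 - 114165 = -276551)
p = 720023 (p = 596096 + 123927 = 720023)
v = 12286721031 (v = (294795 - 111638)*(343634 - 276551) = 183157*67083 = 12286721031)
R = 4310306/720023 (R = 7 - 729855/720023 = 4310306/720023 ≈ 5.9863)
1/(R + v) = 1/(4310306/720023 + 12286721031) = 1/(8846721741214019/720023) = 720023/8846721741214019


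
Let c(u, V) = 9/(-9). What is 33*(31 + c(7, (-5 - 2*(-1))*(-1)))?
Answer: 990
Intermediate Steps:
c(u, V) = -1 (c(u, V) = 9*(-⅑) = -1)
33*(31 + c(7, (-5 - 2*(-1))*(-1))) = 33*(31 - 1) = 33*30 = 990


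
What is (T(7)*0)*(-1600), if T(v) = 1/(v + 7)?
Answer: 0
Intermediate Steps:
T(v) = 1/(7 + v)
(T(7)*0)*(-1600) = (0/(7 + 7))*(-1600) = (0/14)*(-1600) = ((1/14)*0)*(-1600) = 0*(-1600) = 0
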